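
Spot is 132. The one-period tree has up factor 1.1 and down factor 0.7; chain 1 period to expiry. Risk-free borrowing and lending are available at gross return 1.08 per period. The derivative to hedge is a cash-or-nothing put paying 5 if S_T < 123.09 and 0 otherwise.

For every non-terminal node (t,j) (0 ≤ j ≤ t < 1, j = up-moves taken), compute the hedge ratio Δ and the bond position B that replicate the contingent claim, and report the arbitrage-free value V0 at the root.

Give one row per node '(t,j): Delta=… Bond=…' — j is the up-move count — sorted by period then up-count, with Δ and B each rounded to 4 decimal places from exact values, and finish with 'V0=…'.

No-arbitrage ⇒ martingale measure with p* = (R−d)/(u−d) = 0.9500.
Terminal values V(1,·): V(1,0)=5.0000, V(1,1)=0.0000
Node (0,0) S=132.0000: V=(p*·0.0000+(1−p*)·5.0000)/1.08=0.2315; Δ=(0.0000−5.0000)/(145.2000−92.4000)=-0.0947; B=V−Δ·S=12.7315
The time-0 hedge costs 0.2315, which is the no-arbitrage price.

(0,0): Delta=-0.0947 Bond=12.7315
V0=0.2315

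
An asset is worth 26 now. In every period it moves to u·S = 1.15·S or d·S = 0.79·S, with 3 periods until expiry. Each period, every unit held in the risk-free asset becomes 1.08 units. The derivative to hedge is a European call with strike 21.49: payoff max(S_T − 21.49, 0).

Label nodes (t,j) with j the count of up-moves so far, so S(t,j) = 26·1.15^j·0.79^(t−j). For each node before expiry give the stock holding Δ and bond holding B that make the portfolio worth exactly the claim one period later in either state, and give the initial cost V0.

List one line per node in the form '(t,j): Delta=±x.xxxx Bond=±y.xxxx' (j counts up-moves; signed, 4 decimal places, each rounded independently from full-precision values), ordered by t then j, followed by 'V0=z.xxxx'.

(0,0): Delta=0.8986 Bond=-14.1667
(1,0): Delta=0.5724 Bond=-8.5995
(1,1): Delta=0.9527 Bond=-16.9175
(2,0): Delta=0.0000 Bond=0.0000
(2,1): Delta=0.6673 Bond=-11.5293
(2,2): Delta=1.0000 Bond=-19.8981
V0=9.1964

Since d<R<u, set p* = (R−d)/(u−d) = 0.8056; price each node as the discounted p*-expectation of its children.
Terminal payoffs: V(3,0)=0.0000, V(3,1)=0.0000, V(3,2)=5.6741, V(3,3)=18.0527
(2,0): S=16.2266. Δ = (V_up−V_dn)/(S_up−S_dn) = (0.0000−0.0000)/(18.6606−12.8190) = 0.0000. V = [p*·0.0000 + (1−p*)·0.0000]/1.08 = 0.0000. B = V − Δ·S = 0.0000.
(2,1): S=23.6210. Δ = (V_up−V_dn)/(S_up−S_dn) = (5.6741−0.0000)/(27.1641−18.6606) = 0.6673. V = [p*·5.6741 + (1−p*)·0.0000]/1.08 = 4.2323. B = V − Δ·S = -11.5293.
(2,2): S=34.3850. Δ = (V_up−V_dn)/(S_up−S_dn) = (18.0527−5.6741)/(39.5427−27.1641) = 1.0000. V = [p*·18.0527 + (1−p*)·5.6741]/1.08 = 14.4869. B = V − Δ·S = -19.8981.
(1,0): S=20.5400. Δ = (V_up−V_dn)/(S_up−S_dn) = (4.2323−0.0000)/(23.6210−16.2266) = 0.5724. V = [p*·4.2323 + (1−p*)·0.0000]/1.08 = 3.1568. B = V − Δ·S = -8.5995.
(1,1): S=29.9000. Δ = (V_up−V_dn)/(S_up−S_dn) = (14.4869−4.2323)/(34.3850−23.6210) = 0.9527. V = [p*·14.4869 + (1−p*)·4.2323]/1.08 = 11.5675. B = V − Δ·S = -16.9175.
(0,0): S=26.0000. Δ = (V_up−V_dn)/(S_up−S_dn) = (11.5675−3.1568)/(29.9000−20.5400) = 0.8986. V = [p*·11.5675 + (1−p*)·3.1568]/1.08 = 9.1964. B = V − Δ·S = -14.1667.
The time-0 hedge costs 9.1964, which is the no-arbitrage price.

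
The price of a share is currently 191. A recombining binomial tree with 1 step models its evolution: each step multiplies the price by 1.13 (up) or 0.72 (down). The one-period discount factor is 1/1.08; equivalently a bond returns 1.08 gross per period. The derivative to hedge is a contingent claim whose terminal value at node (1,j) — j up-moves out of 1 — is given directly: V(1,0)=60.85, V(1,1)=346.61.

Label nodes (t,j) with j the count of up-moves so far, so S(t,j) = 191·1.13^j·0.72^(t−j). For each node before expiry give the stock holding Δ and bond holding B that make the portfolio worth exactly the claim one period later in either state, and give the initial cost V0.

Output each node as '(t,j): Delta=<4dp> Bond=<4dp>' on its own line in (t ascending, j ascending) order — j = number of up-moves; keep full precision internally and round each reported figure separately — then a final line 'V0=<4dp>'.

(0,0): Delta=3.6491 Bond=-408.3078
V0=288.6678

Risk-neutral probability p* = (R−d)/(u−d) = (1.08−0.72)/(1.13−0.72) = 0.8780.
At expiry t=1: V(1,0)=60.8500, V(1,1)=346.6100
  t=0,j=0: stock 191.0000 → up 215.8300 (V=346.6100), down 137.5200 (V=60.8500). Price 288.6678; hedge Δ=3.6491, bond B=-408.3078.
Self-financing check: at every node Δ·S+B equals the discounted successor values.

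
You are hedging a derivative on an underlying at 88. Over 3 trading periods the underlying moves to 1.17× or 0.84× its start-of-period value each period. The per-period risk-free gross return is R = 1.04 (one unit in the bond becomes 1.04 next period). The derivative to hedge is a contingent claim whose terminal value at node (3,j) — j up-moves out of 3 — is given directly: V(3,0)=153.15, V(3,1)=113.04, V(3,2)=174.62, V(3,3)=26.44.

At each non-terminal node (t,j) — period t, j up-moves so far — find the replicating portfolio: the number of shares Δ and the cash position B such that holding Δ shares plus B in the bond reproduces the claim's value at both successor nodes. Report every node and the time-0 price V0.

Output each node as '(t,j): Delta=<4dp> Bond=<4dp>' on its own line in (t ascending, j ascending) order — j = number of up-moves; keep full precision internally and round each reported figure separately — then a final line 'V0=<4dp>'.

(0,0): Delta=-0.9949 Bond=196.8449
(1,0): Delta=0.8483 Bond=68.4744
(1,1): Delta=-1.8550 Bond=293.2774
(2,0): Delta=-1.9575 Bond=245.4309
(2,1): Delta=2.1576 Bond=-42.0280
(2,2): Delta=-3.7275 Bond=530.5822
V0=109.2980

Risk-neutral probability p* = (R−d)/(u−d) = (1.04−0.84)/(1.17−0.84) = 0.6061.
Terminal payoffs: V(3,0)=153.1500, V(3,1)=113.0400, V(3,2)=174.6200, V(3,3)=26.4400
(2,0): S=62.0928. Δ = (V_up−V_dn)/(S_up−S_dn) = (113.0400−153.1500)/(72.6486−52.1580) = -1.9575. V = [p*·113.0400 + (1−p*)·153.1500]/1.04 = 123.8855. B = V − Δ·S = 245.4309.
(2,1): S=86.4864. Δ = (V_up−V_dn)/(S_up−S_dn) = (174.6200−113.0400)/(101.1891−72.6486) = 2.1576. V = [p*·174.6200 + (1−p*)·113.0400]/1.04 = 144.5781. B = V − Δ·S = -42.0280.
(2,2): S=120.4632. Δ = (V_up−V_dn)/(S_up−S_dn) = (26.4400−174.6200)/(140.9419−101.1891) = -3.7275. V = [p*·26.4400 + (1−p*)·174.6200]/1.04 = 81.5519. B = V − Δ·S = 530.5822.
(1,0): S=73.9200. Δ = (V_up−V_dn)/(S_up−S_dn) = (144.5781−123.8855)/(86.4864−62.0928) = 0.8483. V = [p*·144.5781 + (1−p*)·123.8855]/1.04 = 131.1793. B = V − Δ·S = 68.4744.
(1,1): S=102.9600. Δ = (V_up−V_dn)/(S_up−S_dn) = (81.5519−144.5781)/(120.4632−86.4864) = -1.8550. V = [p*·81.5519 + (1−p*)·144.5781]/1.04 = 102.2888. B = V − Δ·S = 293.2774.
(0,0): S=88.0000. Δ = (V_up−V_dn)/(S_up−S_dn) = (102.2888−131.1793)/(102.9600−73.9200) = -0.9949. V = [p*·102.2888 + (1−p*)·131.1793]/1.04 = 109.2980. B = V − Δ·S = 196.8449.
The time-0 hedge costs 109.2980, which is the no-arbitrage price.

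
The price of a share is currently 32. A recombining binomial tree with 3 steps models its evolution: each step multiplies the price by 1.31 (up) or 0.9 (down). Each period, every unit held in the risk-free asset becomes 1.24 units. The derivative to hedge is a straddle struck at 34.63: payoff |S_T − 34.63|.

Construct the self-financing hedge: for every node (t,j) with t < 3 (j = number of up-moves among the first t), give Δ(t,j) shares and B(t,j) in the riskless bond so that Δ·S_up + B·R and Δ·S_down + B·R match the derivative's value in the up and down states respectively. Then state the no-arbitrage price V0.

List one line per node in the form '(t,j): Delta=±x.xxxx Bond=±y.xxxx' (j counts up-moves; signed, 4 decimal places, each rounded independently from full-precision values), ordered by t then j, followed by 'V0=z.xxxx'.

(0,0): Delta=0.9503 Bond=-16.4637
(1,0): Delta=0.6757 Bond=-12.5060
(1,1): Delta=0.9892 Bond=-22.0433
(2,0): Delta=-1.0000 Bond=27.9274
(2,1): Delta=0.9128 Bond=-24.4499
(2,2): Delta=1.0000 Bond=-27.9274
V0=13.9473

The replicating-portfolio and risk-neutral prices coincide; use p* = (1.24−0.9)/(1.31−0.9) = 0.8293 for the latter.
At expiry t=3: V(3,0)=11.3020, V(3,1)=0.6748, V(3,2)=14.7937, V(3,3)=37.3089
(2,0): S=25.9200. Δ = (V_up−V_dn)/(S_up−S_dn) = (0.6748−11.3020)/(33.9552−23.3280) = -1.0000. V = [p*·0.6748 + (1−p*)·11.3020]/1.24 = 2.0074. B = V − Δ·S = 27.9274.
(2,1): S=37.7280. Δ = (V_up−V_dn)/(S_up−S_dn) = (14.7937−0.6748)/(49.4237−33.9552) = 0.9128. V = [p*·14.7937 + (1−p*)·0.6748]/1.24 = 9.9864. B = V − Δ·S = -24.4499.
(2,2): S=54.9152. Δ = (V_up−V_dn)/(S_up−S_dn) = (37.3089−14.7937)/(71.9389−49.4237) = 1.0000. V = [p*·37.3089 + (1−p*)·14.7937]/1.24 = 26.9878. B = V − Δ·S = -27.9274.
(1,0): S=28.8000. Δ = (V_up−V_dn)/(S_up−S_dn) = (9.9864−2.0074)/(37.7280−25.9200) = 0.6757. V = [p*·9.9864 + (1−p*)·2.0074]/1.24 = 6.9549. B = V − Δ·S = -12.5060.
(1,1): S=41.9200. Δ = (V_up−V_dn)/(S_up−S_dn) = (26.9878−9.9864)/(54.9152−37.7280) = 0.9892. V = [p*·26.9878 + (1−p*)·9.9864]/1.24 = 19.4235. B = V − Δ·S = -22.0433.
(0,0): S=32.0000. Δ = (V_up−V_dn)/(S_up−S_dn) = (19.4235−6.9549)/(41.9200−28.8000) = 0.9503. V = [p*·19.4235 + (1−p*)·6.9549]/1.24 = 13.9473. B = V − Δ·S = -16.4637.
The time-0 hedge costs 13.9473, which is the no-arbitrage price.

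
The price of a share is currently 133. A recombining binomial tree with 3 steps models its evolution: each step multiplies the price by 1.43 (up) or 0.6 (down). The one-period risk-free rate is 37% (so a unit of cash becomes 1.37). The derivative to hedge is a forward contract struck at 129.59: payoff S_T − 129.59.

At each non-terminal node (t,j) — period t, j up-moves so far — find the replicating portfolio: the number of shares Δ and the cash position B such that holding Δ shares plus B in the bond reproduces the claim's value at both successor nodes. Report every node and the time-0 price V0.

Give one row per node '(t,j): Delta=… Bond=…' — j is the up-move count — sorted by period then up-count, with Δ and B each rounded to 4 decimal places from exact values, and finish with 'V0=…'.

(0,0): Delta=1.0000 Bond=-50.3976
(1,0): Delta=1.0000 Bond=-69.0447
(1,1): Delta=1.0000 Bond=-69.0447
(2,0): Delta=1.0000 Bond=-94.5912
(2,1): Delta=1.0000 Bond=-94.5912
(2,2): Delta=1.0000 Bond=-94.5912
V0=82.6024

Risk-neutral probability p* = (R−d)/(u−d) = (1.37−0.6)/(1.43−0.6) = 0.9277.
Terminal payoffs: V(3,0)=-100.8620, V(3,1)=-61.1216, V(3,2)=33.5930, V(3,3)=259.3295
  t=2,j=0: stock 47.8800 → up 68.4684 (V=-61.1216), down 28.7280 (V=-100.8620). Price -46.7112; hedge Δ=1.0000, bond B=-94.5912.
  t=2,j=1: stock 114.1140 → up 163.1830 (V=33.5930), down 68.4684 (V=-61.1216). Price 19.5228; hedge Δ=1.0000, bond B=-94.5912.
  t=2,j=2: stock 271.9717 → up 388.9195 (V=259.3295), down 163.1830 (V=33.5930). Price 177.3805; hedge Δ=1.0000, bond B=-94.5912.
  t=1,j=0: stock 79.8000 → up 114.1140 (V=19.5228), down 47.8800 (V=-46.7112). Price 10.7553; hedge Δ=1.0000, bond B=-69.0447.
  t=1,j=1: stock 190.1900 → up 271.9717 (V=177.3805), down 114.1140 (V=19.5228). Price 121.1453; hedge Δ=1.0000, bond B=-69.0447.
  t=0,j=0: stock 133.0000 → up 190.1900 (V=121.1453), down 79.8000 (V=10.7553). Price 82.6024; hedge Δ=1.0000, bond B=-50.3976.
Root portfolio cost Δ·133+B reproduces V0=82.6024.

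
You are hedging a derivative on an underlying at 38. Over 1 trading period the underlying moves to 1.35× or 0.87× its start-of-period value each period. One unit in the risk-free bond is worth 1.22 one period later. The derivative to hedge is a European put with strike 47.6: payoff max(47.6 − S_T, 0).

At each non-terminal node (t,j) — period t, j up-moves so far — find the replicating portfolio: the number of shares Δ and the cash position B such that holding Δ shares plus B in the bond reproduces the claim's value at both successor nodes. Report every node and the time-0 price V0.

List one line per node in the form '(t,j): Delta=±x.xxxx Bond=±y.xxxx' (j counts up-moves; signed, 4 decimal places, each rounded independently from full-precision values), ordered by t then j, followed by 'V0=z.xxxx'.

(0,0): Delta=-0.7971 Bond=33.5195
V0=3.2278

The replicating-portfolio and risk-neutral prices coincide; use p* = (1.22−0.87)/(1.35−0.87) = 0.7292 for the latter.
At expiry t=1: V(1,0)=14.5400, V(1,1)=0.0000
  t=0,j=0: stock 38.0000 → up 51.3000 (V=0.0000), down 33.0600 (V=14.5400). Price 3.2278; hedge Δ=-0.7971, bond B=33.5195.
Root portfolio cost Δ·38+B reproduces V0=3.2278.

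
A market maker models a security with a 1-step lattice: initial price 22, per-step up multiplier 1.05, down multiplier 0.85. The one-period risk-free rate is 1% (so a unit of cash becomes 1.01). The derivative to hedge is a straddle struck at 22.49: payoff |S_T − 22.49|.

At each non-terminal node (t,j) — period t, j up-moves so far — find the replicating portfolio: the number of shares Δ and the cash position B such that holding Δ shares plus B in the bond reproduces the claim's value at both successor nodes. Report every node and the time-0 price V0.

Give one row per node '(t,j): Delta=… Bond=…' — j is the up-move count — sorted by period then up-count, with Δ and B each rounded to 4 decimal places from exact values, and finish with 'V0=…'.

(0,0): Delta=-0.7227 Bond=17.1337
V0=1.2337

Under the risk-neutral measure, an up-move has probability p* = (R−d)/(u−d) = 0.8000 and values discount at R = 1.01.
Terminal payoffs: V(1,0)=3.7900, V(1,1)=0.6100
Node (0,0) S=22.0000: V=(p*·0.6100+(1−p*)·3.7900)/1.01=1.2337; Δ=(0.6100−3.7900)/(23.1000−18.7000)=-0.7227; B=V−Δ·S=17.1337
The time-0 hedge costs 1.2337, which is the no-arbitrage price.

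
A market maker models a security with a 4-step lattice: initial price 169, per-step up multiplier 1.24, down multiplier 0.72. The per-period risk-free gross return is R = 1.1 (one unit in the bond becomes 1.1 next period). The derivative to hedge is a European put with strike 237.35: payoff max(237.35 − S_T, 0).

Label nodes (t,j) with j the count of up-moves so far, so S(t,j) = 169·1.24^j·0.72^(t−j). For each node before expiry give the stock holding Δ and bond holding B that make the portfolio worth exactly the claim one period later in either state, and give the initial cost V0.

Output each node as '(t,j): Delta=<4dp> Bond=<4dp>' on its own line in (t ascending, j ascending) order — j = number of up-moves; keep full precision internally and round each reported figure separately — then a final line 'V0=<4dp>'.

(0,0): Delta=-0.4588 Bond=102.2506
(1,0): Delta=-1.0000 Bond=178.3246
(1,1): Delta=-0.3431 Bond=88.2156
(2,0): Delta=-1.0000 Bond=196.1570
(2,1): Delta=-1.0000 Bond=196.1570
(2,2): Delta=-0.2025 Bond=60.5193
(3,0): Delta=-1.0000 Bond=215.7727
(3,1): Delta=-1.0000 Bond=215.7727
(3,2): Delta=-1.0000 Bond=215.7727
(3,3): Delta=-0.0319 Bond=11.6022
V0=24.7074

Under the risk-neutral measure, an up-move has probability p* = (R−d)/(u−d) = 0.7308 and values discount at R = 1.1.
Terminal values V(4,·): V(4,0)=191.9332, V(4,1)=159.1321, V(4,2)=102.6415, V(4,3)=5.3520, V(4,4)=0.0000
Node (3,0) S=63.0789: V=(p*·159.1321+(1−p*)·191.9332)/1.1=152.6938; Δ=(159.1321−191.9332)/(78.2179−45.4168)=-1.0000; B=V−Δ·S=215.7727
Node (3,1) S=108.6359: V=(p*·102.6415+(1−p*)·159.1321)/1.1=107.1368; Δ=(102.6415−159.1321)/(134.7085−78.2179)=-1.0000; B=V−Δ·S=215.7727
Node (3,2) S=187.0952: V=(p*·5.3520+(1−p*)·102.6415)/1.1=28.6776; Δ=(5.3520−102.6415)/(231.9980−134.7085)=-1.0000; B=V−Δ·S=215.7727
Node (3,3) S=322.2195: V=(p*·0.0000+(1−p*)·5.3520)/1.1=1.3099; Δ=(0.0000−5.3520)/(399.5521−231.9980)=-0.0319; B=V−Δ·S=11.6022
Node (2,0) S=87.6096: V=(p*·107.1368+(1−p*)·152.6938)/1.1=108.5474; Δ=(107.1368−152.6938)/(108.6359−63.0789)=-1.0000; B=V−Δ·S=196.1570
Node (2,1) S=150.8832: V=(p*·28.6776+(1−p*)·107.1368)/1.1=45.2738; Δ=(28.6776−107.1368)/(187.0952−108.6359)=-1.0000; B=V−Δ·S=196.1570
Node (2,2) S=259.8544: V=(p*·1.3099+(1−p*)·28.6776)/1.1=7.8892; Δ=(1.3099−28.6776)/(322.2195−187.0952)=-0.2025; B=V−Δ·S=60.5193
Node (1,0) S=121.6800: V=(p*·45.2738+(1−p*)·108.5474)/1.1=56.6446; Δ=(45.2738−108.5474)/(150.8832−87.6096)=-1.0000; B=V−Δ·S=178.3246
Node (1,1) S=209.5600: V=(p*·7.8892+(1−p*)·45.2738)/1.1=16.3221; Δ=(7.8892−45.2738)/(259.8544−150.8832)=-0.3431; B=V−Δ·S=88.2156
Node (0,0) S=169.0000: V=(p*·16.3221+(1−p*)·56.6446)/1.1=24.7074; Δ=(16.3221−56.6446)/(209.5600−121.6800)=-0.4588; B=V−Δ·S=102.2506
Self-financing check: at every node Δ·S+B equals the discounted successor values.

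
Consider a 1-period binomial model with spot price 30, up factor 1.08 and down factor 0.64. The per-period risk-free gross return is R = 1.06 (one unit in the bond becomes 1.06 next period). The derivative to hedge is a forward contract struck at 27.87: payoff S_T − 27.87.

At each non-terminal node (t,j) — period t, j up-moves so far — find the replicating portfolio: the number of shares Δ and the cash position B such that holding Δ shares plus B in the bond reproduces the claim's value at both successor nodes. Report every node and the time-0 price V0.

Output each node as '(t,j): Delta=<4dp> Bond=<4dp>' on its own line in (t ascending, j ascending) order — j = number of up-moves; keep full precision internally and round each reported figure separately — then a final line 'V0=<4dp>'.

(0,0): Delta=1.0000 Bond=-26.2925
V0=3.7075

Risk-neutral probability p* = (R−d)/(u−d) = (1.06−0.64)/(1.08−0.64) = 0.9545.
Terminal payoffs: V(1,0)=-8.6700, V(1,1)=4.5300
(0,0): S=30.0000. Δ = (V_up−V_dn)/(S_up−S_dn) = (4.5300−-8.6700)/(32.4000−19.2000) = 1.0000. V = [p*·4.5300 + (1−p*)·-8.6700]/1.06 = 3.7075. B = V − Δ·S = -26.2925.
The time-0 hedge costs 3.7075, which is the no-arbitrage price.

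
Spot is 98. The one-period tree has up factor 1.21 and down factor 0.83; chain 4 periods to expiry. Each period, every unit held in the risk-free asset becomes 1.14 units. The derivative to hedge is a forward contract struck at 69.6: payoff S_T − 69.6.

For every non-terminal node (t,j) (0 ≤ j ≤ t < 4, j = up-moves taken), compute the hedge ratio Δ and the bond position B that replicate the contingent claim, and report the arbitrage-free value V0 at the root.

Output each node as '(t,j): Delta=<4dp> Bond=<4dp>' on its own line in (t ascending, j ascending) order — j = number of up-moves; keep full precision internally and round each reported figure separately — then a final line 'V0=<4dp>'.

(0,0): Delta=1.0000 Bond=-41.2088
(1,0): Delta=1.0000 Bond=-46.9780
(1,1): Delta=1.0000 Bond=-46.9780
(2,0): Delta=1.0000 Bond=-53.5549
(2,1): Delta=1.0000 Bond=-53.5549
(2,2): Delta=1.0000 Bond=-53.5549
(3,0): Delta=1.0000 Bond=-61.0526
(3,1): Delta=1.0000 Bond=-61.0526
(3,2): Delta=1.0000 Bond=-61.0526
(3,3): Delta=1.0000 Bond=-61.0526
V0=56.7912

Risk-neutral probability p* = (R−d)/(u−d) = (1.14−0.83)/(1.21−0.83) = 0.8158.
Terminal values V(4,·): V(4,0)=-23.0908, V(4,1)=-1.7975, V(4,2)=29.2446, V(4,3)=74.4988, V(4,4)=140.4717
(3,0): S=56.0351. Δ = (V_up−V_dn)/(S_up−S_dn) = (-1.7975−-23.0908)/(67.8025−46.5092) = 1.0000. V = [p*·-1.7975 + (1−p*)·-23.0908]/1.14 = -5.0175. B = V − Δ·S = -61.0526.
(3,1): S=81.6898. Δ = (V_up−V_dn)/(S_up−S_dn) = (29.2446−-1.7975)/(98.8446−67.8025) = 1.0000. V = [p*·29.2446 + (1−p*)·-1.7975]/1.14 = 20.6371. B = V − Δ·S = -61.0526.
(3,2): S=119.0899. Δ = (V_up−V_dn)/(S_up−S_dn) = (74.4988−29.2446)/(144.0988−98.8446) = 1.0000. V = [p*·74.4988 + (1−p*)·29.2446]/1.14 = 58.0373. B = V − Δ·S = -61.0526.
(3,3): S=173.6130. Δ = (V_up−V_dn)/(S_up−S_dn) = (140.4717−74.4988)/(210.0717−144.0988) = 1.0000. V = [p*·140.4717 + (1−p*)·74.4988]/1.14 = 112.5603. B = V − Δ·S = -61.0526.
(2,0): S=67.5122. Δ = (V_up−V_dn)/(S_up−S_dn) = (20.6371−-5.0175)/(81.6898−56.0351) = 1.0000. V = [p*·20.6371 + (1−p*)·-5.0175]/1.14 = 13.9573. B = V − Δ·S = -53.5549.
(2,1): S=98.4214. Δ = (V_up−V_dn)/(S_up−S_dn) = (58.0373−20.6371)/(119.0899−81.6898) = 1.0000. V = [p*·58.0373 + (1−p*)·20.6371]/1.14 = 44.8665. B = V − Δ·S = -53.5549.
(2,2): S=143.4818. Δ = (V_up−V_dn)/(S_up−S_dn) = (112.5603−58.0373)/(173.6130−119.0899) = 1.0000. V = [p*·112.5603 + (1−p*)·58.0373]/1.14 = 89.9269. B = V − Δ·S = -53.5549.
(1,0): S=81.3400. Δ = (V_up−V_dn)/(S_up−S_dn) = (44.8665−13.9573)/(98.4214−67.5122) = 1.0000. V = [p*·44.8665 + (1−p*)·13.9573]/1.14 = 34.3620. B = V − Δ·S = -46.9780.
(1,1): S=118.5800. Δ = (V_up−V_dn)/(S_up−S_dn) = (89.9269−44.8665)/(143.4818−98.4214) = 1.0000. V = [p*·89.9269 + (1−p*)·44.8665]/1.14 = 71.6020. B = V − Δ·S = -46.9780.
(0,0): S=98.0000. Δ = (V_up−V_dn)/(S_up−S_dn) = (71.6020−34.3620)/(118.5800−81.3400) = 1.0000. V = [p*·71.6020 + (1−p*)·34.3620]/1.14 = 56.7912. B = V − Δ·S = -41.2088.
Each (Δ,B) replicates both successor values, so the strategy is self-financing and V0 is arbitrage-free.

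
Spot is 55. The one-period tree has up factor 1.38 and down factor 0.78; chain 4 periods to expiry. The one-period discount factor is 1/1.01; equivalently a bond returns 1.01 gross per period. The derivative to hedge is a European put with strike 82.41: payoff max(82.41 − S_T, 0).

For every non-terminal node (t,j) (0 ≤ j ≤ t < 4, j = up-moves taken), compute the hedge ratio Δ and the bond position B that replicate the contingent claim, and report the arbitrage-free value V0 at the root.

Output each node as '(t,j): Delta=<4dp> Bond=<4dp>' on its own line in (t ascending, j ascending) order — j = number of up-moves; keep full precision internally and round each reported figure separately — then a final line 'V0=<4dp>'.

(0,0): Delta=-0.6138 Bond=64.4316
(1,0): Delta=-0.8302 Bond=74.3621
(1,1): Delta=-0.4170 Bond=50.1373
(2,0): Delta=-1.0000 Bond=80.7862
(2,1): Delta=-0.6759 Bond=65.9675
(2,2): Delta=-0.1815 Bond=25.9793
(3,0): Delta=-1.0000 Bond=81.5941
(3,1): Delta=-1.0000 Bond=81.5941
(3,2): Delta=-0.3812 Bond=42.5499
(3,3): Delta=0.0000 Bond=0.0000
V0=30.6737

Under the risk-neutral measure, an up-move has probability p* = (R−d)/(u−d) = 0.3833 and values discount at R = 1.01.
At expiry t=4: V(4,0)=62.0517, V(4,1)=46.3915, V(4,2)=18.6850, V(4,3)=0.0000, V(4,4)=0.0000
  t=3,j=0: stock 26.1004 → up 36.0185 (V=46.3915), down 20.3583 (V=62.0517). Price 55.4937; hedge Δ=-1.0000, bond B=81.5941.
  t=3,j=1: stock 46.1776 → up 63.7250 (V=18.6850), down 36.0185 (V=46.3915). Price 35.4165; hedge Δ=-1.0000, bond B=81.5941.
  t=3,j=2: stock 81.6988 → up 112.7443 (V=0.0000), down 63.7250 (V=18.6850). Price 11.4083; hedge Δ=-0.3812, bond B=42.5499.
  t=3,j=3: stock 144.5440 → up 199.4707 (V=0.0000), down 112.7443 (V=0.0000). Price 0.0000; hedge Δ=0.0000, bond B=0.0000.
  t=2,j=0: stock 33.4620 → up 46.1776 (V=35.4165), down 26.1004 (V=55.4937). Price 47.3242; hedge Δ=-1.0000, bond B=80.7862.
  t=2,j=1: stock 59.2020 → up 81.6988 (V=11.4083), down 46.1776 (V=35.4165). Price 25.9538; hedge Δ=-0.6759, bond B=65.9675.
  t=2,j=2: stock 104.7420 → up 144.5440 (V=0.0000), down 81.6988 (V=11.4083). Price 6.9655; hedge Δ=-0.1815, bond B=25.9793.
  t=1,j=0: stock 42.9000 → up 59.2020 (V=25.9538), down 33.4620 (V=47.3242). Price 38.7448; hedge Δ=-0.8302, bond B=74.3621.
  t=1,j=1: stock 75.9000 → up 104.7420 (V=6.9655), down 59.2020 (V=25.9538). Price 18.4901; hedge Δ=-0.4170, bond B=50.1373.
  t=0,j=0: stock 55.0000 → up 75.9000 (V=18.4901), down 42.9000 (V=38.7448). Price 30.6737; hedge Δ=-0.6138, bond B=64.4316.
Self-financing check: at every node Δ·S+B equals the discounted successor values.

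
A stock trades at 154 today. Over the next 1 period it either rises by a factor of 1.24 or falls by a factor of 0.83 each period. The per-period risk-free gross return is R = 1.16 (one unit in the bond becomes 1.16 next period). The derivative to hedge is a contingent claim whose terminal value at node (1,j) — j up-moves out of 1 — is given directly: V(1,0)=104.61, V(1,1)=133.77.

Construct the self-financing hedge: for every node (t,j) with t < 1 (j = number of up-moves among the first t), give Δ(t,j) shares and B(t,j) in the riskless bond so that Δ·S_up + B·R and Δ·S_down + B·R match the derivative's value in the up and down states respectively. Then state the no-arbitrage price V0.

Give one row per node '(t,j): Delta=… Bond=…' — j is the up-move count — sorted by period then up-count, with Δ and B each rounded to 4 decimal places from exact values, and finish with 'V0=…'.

(0,0): Delta=0.4618 Bond=39.2921
V0=110.4140

The replicating-portfolio and risk-neutral prices coincide; use p* = (1.16−0.83)/(1.24−0.83) = 0.8049 for the latter.
Payoff layer (t=1): V(1,0)=104.6100, V(1,1)=133.7700
Node (0,0) S=154.0000: V=(p*·133.7700+(1−p*)·104.6100)/1.16=110.4140; Δ=(133.7700−104.6100)/(190.9600−127.8200)=0.4618; B=V−Δ·S=39.2921
Each (Δ,B) replicates both successor values, so the strategy is self-financing and V0 is arbitrage-free.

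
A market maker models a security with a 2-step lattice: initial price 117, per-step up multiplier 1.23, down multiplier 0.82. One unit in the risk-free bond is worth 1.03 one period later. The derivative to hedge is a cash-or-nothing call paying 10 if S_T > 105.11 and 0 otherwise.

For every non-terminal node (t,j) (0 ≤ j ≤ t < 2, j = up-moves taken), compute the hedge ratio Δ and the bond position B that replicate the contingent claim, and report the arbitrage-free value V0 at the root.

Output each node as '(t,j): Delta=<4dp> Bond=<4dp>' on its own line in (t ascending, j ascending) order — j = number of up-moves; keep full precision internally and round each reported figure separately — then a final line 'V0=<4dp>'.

The replicating-portfolio and risk-neutral prices coincide; use p* = (1.03−0.82)/(1.23−0.82) = 0.5122 for the latter.
Terminal payoffs: V(2,0)=0.0000, V(2,1)=10.0000, V(2,2)=10.0000
  t=1,j=0: stock 95.9400 → up 118.0062 (V=10.0000), down 78.6708 (V=0.0000). Price 4.9728; hedge Δ=0.2542, bond B=-19.4175.
  t=1,j=1: stock 143.9100 → up 177.0093 (V=10.0000), down 118.0062 (V=10.0000). Price 9.7087; hedge Δ=0.0000, bond B=9.7087.
  t=0,j=0: stock 117.0000 → up 143.9100 (V=9.7087), down 95.9400 (V=4.9728). Price 7.1830; hedge Δ=0.0987, bond B=-4.3681.
Each (Δ,B) replicates both successor values, so the strategy is self-financing and V0 is arbitrage-free.

(0,0): Delta=0.0987 Bond=-4.3681
(1,0): Delta=0.2542 Bond=-19.4175
(1,1): Delta=0.0000 Bond=9.7087
V0=7.1830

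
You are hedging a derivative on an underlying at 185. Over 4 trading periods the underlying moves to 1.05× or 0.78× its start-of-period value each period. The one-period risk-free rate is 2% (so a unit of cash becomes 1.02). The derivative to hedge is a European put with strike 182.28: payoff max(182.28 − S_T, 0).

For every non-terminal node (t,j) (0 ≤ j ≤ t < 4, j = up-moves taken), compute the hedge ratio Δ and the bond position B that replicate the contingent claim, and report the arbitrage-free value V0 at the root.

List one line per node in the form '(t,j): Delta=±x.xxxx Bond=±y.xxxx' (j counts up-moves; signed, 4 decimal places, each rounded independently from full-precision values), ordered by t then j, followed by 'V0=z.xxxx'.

(0,0): Delta=-0.4357 Bond=88.5685
(1,0): Delta=-1.0000 Bond=171.7665
(1,1): Delta=-0.3833 Bond=80.1615
(2,0): Delta=-1.0000 Bond=175.2018
(2,1): Delta=-1.0000 Bond=175.2018
(2,2): Delta=-0.3261 Bond=70.0851
(3,0): Delta=-1.0000 Bond=178.7059
(3,1): Delta=-1.0000 Bond=178.7059
(3,2): Delta=-1.0000 Bond=178.7059
(3,3): Delta=-0.2635 Bond=58.0844
V0=7.9616

Under the risk-neutral measure, an up-move has probability p* = (R−d)/(u−d) = 0.8889 and values discount at R = 1.02.
At expiry t=4: V(4,0)=113.8021, V(4,1)=90.0983, V(4,2)=58.1892, V(4,3)=15.2347, V(4,4)=0.0000
  t=3,j=0: stock 87.7921 → up 92.1817 (V=90.0983), down 68.4779 (V=113.8021). Price 90.9138; hedge Δ=-1.0000, bond B=178.7059.
  t=3,j=1: stock 118.1817 → up 124.0908 (V=58.1892), down 92.1817 (V=90.0983). Price 60.5242; hedge Δ=-1.0000, bond B=178.7059.
  t=3,j=2: stock 159.0908 → up 167.0453 (V=15.2347), down 124.0908 (V=58.1892). Price 19.6151; hedge Δ=-1.0000, bond B=178.7059.
  t=3,j=3: stock 214.1606 → up 224.8687 (V=0.0000), down 167.0453 (V=15.2347). Price 1.6596; hedge Δ=-0.2635, bond B=58.0844.
  t=2,j=0: stock 112.5540 → up 118.1817 (V=60.5242), down 87.7921 (V=90.9138). Price 62.6478; hedge Δ=-1.0000, bond B=175.2018.
  t=2,j=1: stock 151.5150 → up 159.0908 (V=19.6151), down 118.1817 (V=60.5242). Price 23.6868; hedge Δ=-1.0000, bond B=175.2018.
  t=2,j=2: stock 203.9625 → up 214.1606 (V=1.6596), down 159.0908 (V=19.6151). Price 3.5830; hedge Δ=-0.3261, bond B=70.0851.
  t=1,j=0: stock 144.3000 → up 151.5150 (V=23.6868), down 112.5540 (V=62.6478). Price 27.4665; hedge Δ=-1.0000, bond B=171.7665.
  t=1,j=1: stock 194.2500 → up 203.9625 (V=3.5830), down 151.5150 (V=23.6868). Price 5.7027; hedge Δ=-0.3833, bond B=80.1615.
  t=0,j=0: stock 185.0000 → up 194.2500 (V=5.7027), down 144.3000 (V=27.4665). Price 7.9616; hedge Δ=-0.4357, bond B=88.5685.
The time-0 hedge costs 7.9616, which is the no-arbitrage price.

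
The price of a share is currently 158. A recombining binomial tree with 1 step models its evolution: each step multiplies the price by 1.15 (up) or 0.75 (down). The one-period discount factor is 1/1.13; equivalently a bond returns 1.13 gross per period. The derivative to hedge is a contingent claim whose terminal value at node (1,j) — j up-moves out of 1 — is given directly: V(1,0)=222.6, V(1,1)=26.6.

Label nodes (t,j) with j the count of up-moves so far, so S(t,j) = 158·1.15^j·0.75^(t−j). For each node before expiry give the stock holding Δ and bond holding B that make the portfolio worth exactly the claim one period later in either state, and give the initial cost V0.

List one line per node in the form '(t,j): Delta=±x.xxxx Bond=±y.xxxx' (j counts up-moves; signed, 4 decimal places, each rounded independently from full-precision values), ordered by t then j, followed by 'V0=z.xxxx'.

(0,0): Delta=-3.1013 Bond=522.2124
V0=32.2124

Since d<R<u, set p* = (R−d)/(u−d) = 0.9500; price each node as the discounted p*-expectation of its children.
Payoff layer (t=1): V(1,0)=222.6000, V(1,1)=26.6000
Node (0,0) S=158.0000: V=(p*·26.6000+(1−p*)·222.6000)/1.13=32.2124; Δ=(26.6000−222.6000)/(181.7000−118.5000)=-3.1013; B=V−Δ·S=522.2124
Self-financing check: at every node Δ·S+B equals the discounted successor values.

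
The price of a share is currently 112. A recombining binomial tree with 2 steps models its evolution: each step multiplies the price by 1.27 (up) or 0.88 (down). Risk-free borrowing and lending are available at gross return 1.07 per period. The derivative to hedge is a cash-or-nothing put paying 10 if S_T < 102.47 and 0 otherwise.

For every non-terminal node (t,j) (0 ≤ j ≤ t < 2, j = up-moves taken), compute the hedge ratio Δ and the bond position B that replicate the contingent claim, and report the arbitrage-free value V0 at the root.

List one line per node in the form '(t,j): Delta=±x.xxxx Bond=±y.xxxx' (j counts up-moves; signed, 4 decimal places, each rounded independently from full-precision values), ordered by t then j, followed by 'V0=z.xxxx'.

(0,0): Delta=-0.1097 Bond=14.5860
(1,0): Delta=-0.2602 Bond=30.4337
(1,1): Delta=0.0000 Bond=0.0000
V0=2.2970

Under the risk-neutral measure, an up-move has probability p* = (R−d)/(u−d) = 0.4872 and values discount at R = 1.07.
Payoff layer (t=2): V(2,0)=10.0000, V(2,1)=0.0000, V(2,2)=0.0000
  t=1,j=0: stock 98.5600 → up 125.1712 (V=0.0000), down 86.7328 (V=10.0000). Price 4.7927; hedge Δ=-0.2602, bond B=30.4337.
  t=1,j=1: stock 142.2400 → up 180.6448 (V=0.0000), down 125.1712 (V=0.0000). Price 0.0000; hedge Δ=0.0000, bond B=0.0000.
  t=0,j=0: stock 112.0000 → up 142.2400 (V=0.0000), down 98.5600 (V=4.7927). Price 2.2970; hedge Δ=-0.1097, bond B=14.5860.
Each (Δ,B) replicates both successor values, so the strategy is self-financing and V0 is arbitrage-free.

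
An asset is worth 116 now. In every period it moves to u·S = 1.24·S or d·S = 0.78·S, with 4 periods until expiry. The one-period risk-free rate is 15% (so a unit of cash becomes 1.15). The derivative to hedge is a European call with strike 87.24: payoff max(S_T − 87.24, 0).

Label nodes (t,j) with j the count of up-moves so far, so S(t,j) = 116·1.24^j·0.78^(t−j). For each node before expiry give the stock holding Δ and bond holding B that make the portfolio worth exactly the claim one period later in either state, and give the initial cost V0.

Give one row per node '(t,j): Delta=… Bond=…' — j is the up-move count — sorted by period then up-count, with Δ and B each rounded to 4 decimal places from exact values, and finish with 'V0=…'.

(0,0): Delta=0.9761 Bond=-46.8040
(1,0): Delta=0.8739 Bond=-44.5774
(1,1): Delta=0.9917 Bond=-56.0739
(2,0): Delta=0.4584 Bond=-21.9411
(2,1): Delta=0.9374 Bond=-58.3966
(2,2): Delta=1.0000 Bond=-65.9660
(3,0): Delta=0.0000 Bond=0.0000
(3,1): Delta=0.5285 Bond=-31.3699
(3,2): Delta=1.0000 Bond=-75.8609
(3,3): Delta=1.0000 Bond=-75.8609
V0=66.4189

Under the risk-neutral measure, an up-move has probability p* = (R−d)/(u−d) = 0.8043 and values discount at R = 1.15.
Payoff layer (t=4): V(4,0)=0.0000, V(4,1)=0.0000, V(4,2)=21.2752, V(4,3)=85.2713, V(4,4)=187.0088
(3,0): S=55.0480. Δ = (V_up−V_dn)/(S_up−S_dn) = (0.0000−0.0000)/(68.2596−42.9375) = 0.0000. V = [p*·0.0000 + (1−p*)·0.0000]/1.15 = 0.0000. B = V − Δ·S = 0.0000.
(3,1): S=87.5123. Δ = (V_up−V_dn)/(S_up−S_dn) = (21.2752−0.0000)/(108.5152−68.2596) = 0.5285. V = [p*·21.2752 + (1−p*)·0.0000]/1.15 = 14.8806. B = V − Δ·S = -31.3699.
(3,2): S=139.1220. Δ = (V_up−V_dn)/(S_up−S_dn) = (85.2713−21.2752)/(172.5113−108.5152) = 1.0000. V = [p*·85.2713 + (1−p*)·21.2752]/1.15 = 63.2612. B = V − Δ·S = -75.8609.
(3,3): S=221.1684. Δ = (V_up−V_dn)/(S_up−S_dn) = (187.0088−85.2713)/(274.2488−172.5113) = 1.0000. V = [p*·187.0088 + (1−p*)·85.2713]/1.15 = 145.3075. B = V − Δ·S = -75.8609.
(2,0): S=70.5744. Δ = (V_up−V_dn)/(S_up−S_dn) = (14.8806−0.0000)/(87.5123−55.0480) = 0.4584. V = [p*·14.8806 + (1−p*)·0.0000]/1.15 = 10.4080. B = V − Δ·S = -21.9411.
(2,1): S=112.1952. Δ = (V_up−V_dn)/(S_up−S_dn) = (63.2612−14.8806)/(139.1220−87.5123) = 0.9374. V = [p*·63.2612 + (1−p*)·14.8806]/1.15 = 46.7786. B = V − Δ·S = -58.3966.
(2,2): S=178.3616. Δ = (V_up−V_dn)/(S_up−S_dn) = (145.3075−63.2612)/(221.1684−139.1220) = 1.0000. V = [p*·145.3075 + (1−p*)·63.2612]/1.15 = 112.3956. B = V − Δ·S = -65.9660.
(1,0): S=90.4800. Δ = (V_up−V_dn)/(S_up−S_dn) = (46.7786−10.4080)/(112.1952−70.5744) = 0.8739. V = [p*·46.7786 + (1−p*)·10.4080]/1.15 = 34.4892. B = V − Δ·S = -44.5774.
(1,1): S=143.8400. Δ = (V_up−V_dn)/(S_up−S_dn) = (112.3956−46.7786)/(178.3616−112.1952) = 0.9917. V = [p*·112.3956 + (1−p*)·46.7786]/1.15 = 86.5718. B = V − Δ·S = -56.0739.
(0,0): S=116.0000. Δ = (V_up−V_dn)/(S_up−S_dn) = (86.5718−34.4892)/(143.8400−90.4800) = 0.9761. V = [p*·86.5718 + (1−p*)·34.4892]/1.15 = 66.4189. B = V − Δ·S = -46.8040.
Each (Δ,B) replicates both successor values, so the strategy is self-financing and V0 is arbitrage-free.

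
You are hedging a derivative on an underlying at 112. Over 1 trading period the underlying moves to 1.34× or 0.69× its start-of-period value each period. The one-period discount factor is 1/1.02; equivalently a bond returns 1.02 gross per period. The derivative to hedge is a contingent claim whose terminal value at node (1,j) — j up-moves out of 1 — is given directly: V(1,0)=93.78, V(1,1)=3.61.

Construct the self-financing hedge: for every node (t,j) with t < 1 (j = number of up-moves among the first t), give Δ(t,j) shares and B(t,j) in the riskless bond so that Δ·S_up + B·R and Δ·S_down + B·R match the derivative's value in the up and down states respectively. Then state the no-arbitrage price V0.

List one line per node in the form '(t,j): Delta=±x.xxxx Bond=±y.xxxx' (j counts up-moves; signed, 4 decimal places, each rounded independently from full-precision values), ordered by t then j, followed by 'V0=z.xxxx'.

(0,0): Delta=-1.2386 Bond=185.7833
V0=47.0602

No-arbitrage ⇒ martingale measure with p* = (R−d)/(u−d) = 0.5077.
At expiry t=1: V(1,0)=93.7800, V(1,1)=3.6100
  t=0,j=0: stock 112.0000 → up 150.0800 (V=3.6100), down 77.2800 (V=93.7800). Price 47.0602; hedge Δ=-1.2386, bond B=185.7833.
Self-financing check: at every node Δ·S+B equals the discounted successor values.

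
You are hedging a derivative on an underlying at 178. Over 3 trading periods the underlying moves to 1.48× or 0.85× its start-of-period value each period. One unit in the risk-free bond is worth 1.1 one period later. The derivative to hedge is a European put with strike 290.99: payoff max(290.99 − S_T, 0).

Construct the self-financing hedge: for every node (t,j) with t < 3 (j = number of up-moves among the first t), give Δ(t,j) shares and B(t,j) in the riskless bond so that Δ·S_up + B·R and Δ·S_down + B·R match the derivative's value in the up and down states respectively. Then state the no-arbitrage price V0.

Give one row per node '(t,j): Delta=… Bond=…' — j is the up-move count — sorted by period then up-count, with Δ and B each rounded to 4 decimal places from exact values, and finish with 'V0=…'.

The replicating-portfolio and risk-neutral prices coincide; use p* = (1.1−0.85)/(1.48−0.85) = 0.3968 for the latter.
At expiry t=3: V(3,0)=181.6758, V(3,1)=100.6546, V(3,2)=0.0000, V(3,3)=0.0000
  t=2,j=0: stock 128.6050 → up 190.3354 (V=100.6546), down 109.3142 (V=181.6758). Price 135.9314; hedge Δ=-1.0000, bond B=264.5364.
  t=2,j=1: stock 223.9240 → up 331.4075 (V=0.0000), down 190.3354 (V=100.6546). Price 55.1930; hedge Δ=-0.7135, bond B=214.9622.
  t=2,j=2: stock 389.8912 → up 577.0390 (V=0.0000), down 331.4075 (V=0.0000). Price 0.0000; hedge Δ=0.0000, bond B=0.0000.
  t=1,j=0: stock 151.3000 → up 223.9240 (V=55.1930), down 128.6050 (V=135.9314). Price 94.4476; hedge Δ=-0.8470, bond B=222.6037.
  t=1,j=1: stock 263.4400 → up 389.8912 (V=0.0000), down 223.9240 (V=55.1930). Price 30.2646; hedge Δ=-0.3326, bond B=117.8725.
  t=0,j=0: stock 178.0000 → up 263.4400 (V=30.2646), down 151.3000 (V=94.4476). Price 62.7074; hedge Δ=-0.5723, bond B=164.5852.
Self-financing check: at every node Δ·S+B equals the discounted successor values.

(0,0): Delta=-0.5723 Bond=164.5852
(1,0): Delta=-0.8470 Bond=222.6037
(1,1): Delta=-0.3326 Bond=117.8725
(2,0): Delta=-1.0000 Bond=264.5364
(2,1): Delta=-0.7135 Bond=214.9622
(2,2): Delta=0.0000 Bond=0.0000
V0=62.7074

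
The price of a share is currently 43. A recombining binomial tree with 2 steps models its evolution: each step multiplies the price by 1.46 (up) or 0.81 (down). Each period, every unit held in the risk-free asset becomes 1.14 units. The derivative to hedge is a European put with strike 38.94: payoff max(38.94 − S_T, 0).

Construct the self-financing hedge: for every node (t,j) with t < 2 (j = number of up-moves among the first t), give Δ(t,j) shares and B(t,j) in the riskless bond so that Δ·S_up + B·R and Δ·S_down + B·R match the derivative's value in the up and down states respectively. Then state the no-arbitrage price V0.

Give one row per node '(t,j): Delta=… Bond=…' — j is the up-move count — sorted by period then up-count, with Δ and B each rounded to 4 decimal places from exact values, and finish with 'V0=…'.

Since d<R<u, set p* = (R−d)/(u−d) = 0.5077; price each node as the discounted p*-expectation of its children.
Payoff layer (t=2): V(2,0)=10.7277, V(2,1)=0.0000, V(2,2)=0.0000
  t=1,j=0: stock 34.8300 → up 50.8518 (V=0.0000), down 28.2123 (V=10.7277). Price 4.6327; hedge Δ=-0.4738, bond B=21.1369.
  t=1,j=1: stock 62.7800 → up 91.6588 (V=0.0000), down 50.8518 (V=0.0000). Price 0.0000; hedge Δ=0.0000, bond B=0.0000.
  t=0,j=0: stock 43.0000 → up 62.7800 (V=0.0000), down 34.8300 (V=4.6327). Price 2.0006; hedge Δ=-0.1658, bond B=9.1279.
Check: Δ(0,0)·S0 + B(0,0) = 2.0006 = V0.

(0,0): Delta=-0.1658 Bond=9.1279
(1,0): Delta=-0.4738 Bond=21.1369
(1,1): Delta=0.0000 Bond=0.0000
V0=2.0006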